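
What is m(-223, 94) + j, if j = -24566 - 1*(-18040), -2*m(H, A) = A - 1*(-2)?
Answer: -6574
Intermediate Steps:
m(H, A) = -1 - A/2 (m(H, A) = -(A - 1*(-2))/2 = -(A + 2)/2 = -(2 + A)/2 = -1 - A/2)
j = -6526 (j = -24566 + 18040 = -6526)
m(-223, 94) + j = (-1 - ½*94) - 6526 = (-1 - 47) - 6526 = -48 - 6526 = -6574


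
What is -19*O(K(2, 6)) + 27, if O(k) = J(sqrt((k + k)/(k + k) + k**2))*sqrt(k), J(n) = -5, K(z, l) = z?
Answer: 27 + 95*sqrt(2) ≈ 161.35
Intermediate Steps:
O(k) = -5*sqrt(k)
-19*O(K(2, 6)) + 27 = -(-95)*sqrt(2) + 27 = 95*sqrt(2) + 27 = 27 + 95*sqrt(2)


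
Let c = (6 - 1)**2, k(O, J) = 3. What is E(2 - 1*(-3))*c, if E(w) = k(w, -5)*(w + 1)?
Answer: 450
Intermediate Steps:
E(w) = 3 + 3*w (E(w) = 3*(w + 1) = 3*(1 + w) = 3 + 3*w)
c = 25 (c = 5**2 = 25)
E(2 - 1*(-3))*c = (3 + 3*(2 - 1*(-3)))*25 = (3 + 3*(2 + 3))*25 = (3 + 3*5)*25 = (3 + 15)*25 = 18*25 = 450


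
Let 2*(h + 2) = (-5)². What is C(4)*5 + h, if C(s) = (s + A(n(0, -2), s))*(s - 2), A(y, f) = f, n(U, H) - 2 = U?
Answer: 181/2 ≈ 90.500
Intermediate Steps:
n(U, H) = 2 + U
h = 21/2 (h = -2 + (½)*(-5)² = -2 + (½)*25 = -2 + 25/2 = 21/2 ≈ 10.500)
C(s) = 2*s*(-2 + s) (C(s) = (s + s)*(s - 2) = (2*s)*(-2 + s) = 2*s*(-2 + s))
C(4)*5 + h = (2*4*(-2 + 4))*5 + 21/2 = (2*4*2)*5 + 21/2 = 16*5 + 21/2 = 80 + 21/2 = 181/2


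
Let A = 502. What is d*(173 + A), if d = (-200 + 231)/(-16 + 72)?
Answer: 20925/56 ≈ 373.66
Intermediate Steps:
d = 31/56 ≈ 0.55357
d*(173 + A) = 31*(173 + 502)/56 = (31/56)*675 = 20925/56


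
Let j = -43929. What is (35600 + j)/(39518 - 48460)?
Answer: 8329/8942 ≈ 0.93145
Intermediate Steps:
(35600 + j)/(39518 - 48460) = (35600 - 43929)/(39518 - 48460) = -8329/(-8942) = -8329*(-1/8942) = 8329/8942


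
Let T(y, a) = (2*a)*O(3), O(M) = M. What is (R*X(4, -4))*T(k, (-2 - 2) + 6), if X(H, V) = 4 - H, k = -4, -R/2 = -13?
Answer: 0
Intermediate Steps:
R = 26 (R = -2*(-13) = 26)
T(y, a) = 6*a (T(y, a) = (2*a)*3 = 6*a)
(R*X(4, -4))*T(k, (-2 - 2) + 6) = (26*(4 - 1*4))*(6*((-2 - 2) + 6)) = (26*(4 - 4))*(6*(-4 + 6)) = (26*0)*(6*2) = 0*12 = 0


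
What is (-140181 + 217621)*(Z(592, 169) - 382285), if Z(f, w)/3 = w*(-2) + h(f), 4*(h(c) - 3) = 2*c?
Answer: -29613210880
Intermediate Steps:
h(c) = 3 + c/2 (h(c) = 3 + (2*c)/4 = 3 + c/2)
Z(f, w) = 9 - 6*w + 3*f/2 (Z(f, w) = 3*(w*(-2) + (3 + f/2)) = 3*(-2*w + (3 + f/2)) = 3*(3 + f/2 - 2*w) = 9 - 6*w + 3*f/2)
(-140181 + 217621)*(Z(592, 169) - 382285) = (-140181 + 217621)*((9 - 6*169 + (3/2)*592) - 382285) = 77440*((9 - 1014 + 888) - 382285) = 77440*(-117 - 382285) = 77440*(-382402) = -29613210880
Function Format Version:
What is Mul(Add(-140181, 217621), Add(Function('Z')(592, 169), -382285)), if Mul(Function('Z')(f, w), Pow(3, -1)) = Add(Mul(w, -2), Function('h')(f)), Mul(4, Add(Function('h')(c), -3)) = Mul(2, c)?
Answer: -29613210880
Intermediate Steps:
Function('h')(c) = Add(3, Mul(Rational(1, 2), c)) (Function('h')(c) = Add(3, Mul(Rational(1, 4), Mul(2, c))) = Add(3, Mul(Rational(1, 2), c)))
Function('Z')(f, w) = Add(9, Mul(-6, w), Mul(Rational(3, 2), f)) (Function('Z')(f, w) = Mul(3, Add(Mul(w, -2), Add(3, Mul(Rational(1, 2), f)))) = Mul(3, Add(Mul(-2, w), Add(3, Mul(Rational(1, 2), f)))) = Mul(3, Add(3, Mul(Rational(1, 2), f), Mul(-2, w))) = Add(9, Mul(-6, w), Mul(Rational(3, 2), f)))
Mul(Add(-140181, 217621), Add(Function('Z')(592, 169), -382285)) = Mul(Add(-140181, 217621), Add(Add(9, Mul(-6, 169), Mul(Rational(3, 2), 592)), -382285)) = Mul(77440, Add(Add(9, -1014, 888), -382285)) = Mul(77440, Add(-117, -382285)) = Mul(77440, -382402) = -29613210880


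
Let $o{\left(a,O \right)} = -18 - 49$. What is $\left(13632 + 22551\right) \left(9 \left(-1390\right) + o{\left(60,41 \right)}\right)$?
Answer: $-455073591$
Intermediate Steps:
$o{\left(a,O \right)} = -67$
$\left(13632 + 22551\right) \left(9 \left(-1390\right) + o{\left(60,41 \right)}\right) = \left(13632 + 22551\right) \left(9 \left(-1390\right) - 67\right) = 36183 \left(-12510 - 67\right) = 36183 \left(-12577\right) = -455073591$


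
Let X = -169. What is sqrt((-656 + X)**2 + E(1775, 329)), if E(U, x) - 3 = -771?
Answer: sqrt(679857) ≈ 824.53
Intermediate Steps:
E(U, x) = -768 (E(U, x) = 3 - 771 = -768)
sqrt((-656 + X)**2 + E(1775, 329)) = sqrt((-656 - 169)**2 - 768) = sqrt((-825)**2 - 768) = sqrt(680625 - 768) = sqrt(679857)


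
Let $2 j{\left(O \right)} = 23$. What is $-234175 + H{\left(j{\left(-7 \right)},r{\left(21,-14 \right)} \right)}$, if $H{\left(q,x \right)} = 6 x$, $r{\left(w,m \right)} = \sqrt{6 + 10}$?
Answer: $-234151$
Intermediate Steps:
$r{\left(w,m \right)} = 4$ ($r{\left(w,m \right)} = \sqrt{16} = 4$)
$j{\left(O \right)} = \frac{23}{2}$ ($j{\left(O \right)} = \frac{1}{2} \cdot 23 = \frac{23}{2}$)
$-234175 + H{\left(j{\left(-7 \right)},r{\left(21,-14 \right)} \right)} = -234175 + 6 \cdot 4 = -234175 + 24 = -234151$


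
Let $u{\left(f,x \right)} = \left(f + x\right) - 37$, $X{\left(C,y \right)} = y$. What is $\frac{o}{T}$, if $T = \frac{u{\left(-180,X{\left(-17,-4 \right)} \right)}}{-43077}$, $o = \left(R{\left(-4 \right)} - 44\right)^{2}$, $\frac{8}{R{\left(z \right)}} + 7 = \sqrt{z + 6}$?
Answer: $\frac{194342057808}{488189} + \frac{1463928768 \sqrt{2}}{488189} \approx 4.0233 \cdot 10^{5}$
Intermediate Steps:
$R{\left(z \right)} = \frac{8}{-7 + \sqrt{6 + z}}$ ($R{\left(z \right)} = \frac{8}{-7 + \sqrt{z + 6}} = \frac{8}{-7 + \sqrt{6 + z}}$)
$u{\left(f,x \right)} = -37 + f + x$
$o = \left(-44 + \frac{8}{-7 + \sqrt{2}}\right)^{2}$ ($o = \left(\frac{8}{-7 + \sqrt{6 - 4}} - 44\right)^{2} = \left(\frac{8}{-7 + \sqrt{2}} - 44\right)^{2} = \left(-44 + \frac{8}{-7 + \sqrt{2}}\right)^{2} \approx 2064.1$)
$T = \frac{221}{43077}$ ($T = \frac{-37 - 180 - 4}{-43077} = \left(-221\right) \left(- \frac{1}{43077}\right) = \frac{221}{43077} \approx 0.0051304$)
$\frac{o}{T} = \frac{\frac{4511504}{2209} + \frac{33984 \sqrt{2}}{2209}}{\frac{221}{43077}} = \left(\frac{4511504}{2209} + \frac{33984 \sqrt{2}}{2209}\right) \frac{43077}{221} = \frac{194342057808}{488189} + \frac{1463928768 \sqrt{2}}{488189}$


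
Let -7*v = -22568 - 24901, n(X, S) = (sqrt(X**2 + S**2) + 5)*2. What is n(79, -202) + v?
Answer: 47539/7 + 194*sqrt(5) ≈ 7225.1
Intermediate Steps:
n(X, S) = 10 + 2*sqrt(S**2 + X**2) (n(X, S) = (sqrt(S**2 + X**2) + 5)*2 = (5 + sqrt(S**2 + X**2))*2 = 10 + 2*sqrt(S**2 + X**2))
v = 47469/7 (v = -(-22568 - 24901)/7 = -1/7*(-47469) = 47469/7 ≈ 6781.3)
n(79, -202) + v = (10 + 2*sqrt((-202)**2 + 79**2)) + 47469/7 = (10 + 2*sqrt(40804 + 6241)) + 47469/7 = (10 + 2*sqrt(47045)) + 47469/7 = (10 + 2*(97*sqrt(5))) + 47469/7 = (10 + 194*sqrt(5)) + 47469/7 = 47539/7 + 194*sqrt(5)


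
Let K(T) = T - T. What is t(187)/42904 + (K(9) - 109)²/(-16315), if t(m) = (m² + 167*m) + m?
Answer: 573328851/699978760 ≈ 0.81907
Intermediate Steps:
t(m) = m² + 168*m
K(T) = 0
t(187)/42904 + (K(9) - 109)²/(-16315) = (187*(168 + 187))/42904 + (0 - 109)²/(-16315) = (187*355)*(1/42904) + (-109)²*(-1/16315) = 66385*(1/42904) + 11881*(-1/16315) = 66385/42904 - 11881/16315 = 573328851/699978760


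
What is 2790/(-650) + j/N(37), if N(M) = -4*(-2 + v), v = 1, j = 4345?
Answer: 281309/260 ≈ 1082.0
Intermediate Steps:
N(M) = 4 (N(M) = -4*(-2 + 1) = -4*(-1) = 4)
2790/(-650) + j/N(37) = 2790/(-650) + 4345/4 = 2790*(-1/650) + 4345*(¼) = -279/65 + 4345/4 = 281309/260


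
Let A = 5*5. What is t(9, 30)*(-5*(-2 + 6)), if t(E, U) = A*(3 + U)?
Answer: -16500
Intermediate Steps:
A = 25
t(E, U) = 75 + 25*U (t(E, U) = 25*(3 + U) = 75 + 25*U)
t(9, 30)*(-5*(-2 + 6)) = (75 + 25*30)*(-5*(-2 + 6)) = (75 + 750)*(-5*4) = 825*(-20) = -16500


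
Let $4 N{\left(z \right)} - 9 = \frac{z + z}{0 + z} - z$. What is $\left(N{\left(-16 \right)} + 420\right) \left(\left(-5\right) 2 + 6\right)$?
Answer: $-1707$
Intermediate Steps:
$N{\left(z \right)} = \frac{11}{4} - \frac{z}{4}$ ($N{\left(z \right)} = \frac{9}{4} + \frac{\frac{z + z}{0 + z} - z}{4} = \frac{9}{4} + \frac{\frac{2 z}{z} - z}{4} = \frac{9}{4} + \frac{2 - z}{4} = \frac{9}{4} - \left(- \frac{1}{2} + \frac{z}{4}\right) = \frac{11}{4} - \frac{z}{4}$)
$\left(N{\left(-16 \right)} + 420\right) \left(\left(-5\right) 2 + 6\right) = \left(\left(\frac{11}{4} - -4\right) + 420\right) \left(\left(-5\right) 2 + 6\right) = \left(\left(\frac{11}{4} + 4\right) + 420\right) \left(-10 + 6\right) = \left(\frac{27}{4} + 420\right) \left(-4\right) = \frac{1707}{4} \left(-4\right) = -1707$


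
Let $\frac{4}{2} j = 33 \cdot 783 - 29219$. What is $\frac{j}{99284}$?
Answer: $- \frac{845}{49642} \approx -0.017022$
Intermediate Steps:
$j = -1690$ ($j = \frac{33 \cdot 783 - 29219}{2} = \frac{25839 - 29219}{2} = \frac{1}{2} \left(-3380\right) = -1690$)
$\frac{j}{99284} = - \frac{1690}{99284} = \left(-1690\right) \frac{1}{99284} = - \frac{845}{49642}$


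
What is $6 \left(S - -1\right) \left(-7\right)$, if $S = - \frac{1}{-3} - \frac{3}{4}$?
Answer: $- \frac{49}{2} \approx -24.5$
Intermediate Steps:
$S = - \frac{5}{12}$ ($S = \left(-1\right) \left(- \frac{1}{3}\right) - \frac{3}{4} = \frac{1}{3} - \frac{3}{4} = - \frac{5}{12} \approx -0.41667$)
$6 \left(S - -1\right) \left(-7\right) = 6 \left(- \frac{5}{12} - -1\right) \left(-7\right) = 6 \left(- \frac{5}{12} + 1\right) \left(-7\right) = 6 \cdot \frac{7}{12} \left(-7\right) = \frac{7}{2} \left(-7\right) = - \frac{49}{2}$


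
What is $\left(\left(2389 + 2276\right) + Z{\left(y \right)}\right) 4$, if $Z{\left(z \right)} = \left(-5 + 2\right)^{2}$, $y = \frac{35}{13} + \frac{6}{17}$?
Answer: $18696$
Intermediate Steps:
$y = \frac{673}{221}$ ($y = 35 \cdot \frac{1}{13} + 6 \cdot \frac{1}{17} = \frac{35}{13} + \frac{6}{17} = \frac{673}{221} \approx 3.0452$)
$Z{\left(z \right)} = 9$ ($Z{\left(z \right)} = \left(-3\right)^{2} = 9$)
$\left(\left(2389 + 2276\right) + Z{\left(y \right)}\right) 4 = \left(\left(2389 + 2276\right) + 9\right) 4 = \left(4665 + 9\right) 4 = 4674 \cdot 4 = 18696$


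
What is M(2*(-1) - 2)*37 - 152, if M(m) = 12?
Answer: 292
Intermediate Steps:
M(2*(-1) - 2)*37 - 152 = 12*37 - 152 = 444 - 152 = 292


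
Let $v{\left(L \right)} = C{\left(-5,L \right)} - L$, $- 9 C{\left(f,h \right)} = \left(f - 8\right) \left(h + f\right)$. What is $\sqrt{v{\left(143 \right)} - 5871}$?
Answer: $\frac{14 i \sqrt{267}}{3} \approx 76.254 i$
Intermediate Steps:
$C{\left(f,h \right)} = - \frac{\left(-8 + f\right) \left(f + h\right)}{9}$ ($C{\left(f,h \right)} = - \frac{\left(f - 8\right) \left(h + f\right)}{9} = - \frac{\left(-8 + f\right) \left(f + h\right)}{9}$)
$v{\left(L \right)} = - \frac{65}{9} + \frac{4 L}{9}$ ($v{\left(L \right)} = \left(- \frac{\left(-5\right)^{2}}{9} + \frac{8}{9} \left(-5\right) + \frac{8 L}{9} - - \frac{5 L}{9}\right) - L = \left(\left(- \frac{1}{9}\right) 25 - \frac{40}{9} + \frac{8 L}{9} + \frac{5 L}{9}\right) - L = \left(- \frac{25}{9} - \frac{40}{9} + \frac{8 L}{9} + \frac{5 L}{9}\right) - L = \left(- \frac{65}{9} + \frac{13 L}{9}\right) - L = - \frac{65}{9} + \frac{4 L}{9}$)
$\sqrt{v{\left(143 \right)} - 5871} = \sqrt{\left(- \frac{65}{9} + \frac{4}{9} \cdot 143\right) - 5871} = \sqrt{\left(- \frac{65}{9} + \frac{572}{9}\right) - 5871} = \sqrt{\frac{169}{3} - 5871} = \sqrt{- \frac{17444}{3}} = \frac{14 i \sqrt{267}}{3}$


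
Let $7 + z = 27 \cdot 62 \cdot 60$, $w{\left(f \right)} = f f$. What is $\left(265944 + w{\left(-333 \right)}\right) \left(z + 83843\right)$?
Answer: $69441277908$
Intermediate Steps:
$w{\left(f \right)} = f^{2}$
$z = 100433$ ($z = -7 + 27 \cdot 62 \cdot 60 = -7 + 1674 \cdot 60 = -7 + 100440 = 100433$)
$\left(265944 + w{\left(-333 \right)}\right) \left(z + 83843\right) = \left(265944 + \left(-333\right)^{2}\right) \left(100433 + 83843\right) = \left(265944 + 110889\right) 184276 = 376833 \cdot 184276 = 69441277908$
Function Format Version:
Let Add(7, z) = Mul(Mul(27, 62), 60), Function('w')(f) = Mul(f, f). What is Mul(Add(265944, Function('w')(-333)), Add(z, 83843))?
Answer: 69441277908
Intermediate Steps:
Function('w')(f) = Pow(f, 2)
z = 100433 (z = Add(-7, Mul(Mul(27, 62), 60)) = Add(-7, Mul(1674, 60)) = Add(-7, 100440) = 100433)
Mul(Add(265944, Function('w')(-333)), Add(z, 83843)) = Mul(Add(265944, Pow(-333, 2)), Add(100433, 83843)) = Mul(Add(265944, 110889), 184276) = Mul(376833, 184276) = 69441277908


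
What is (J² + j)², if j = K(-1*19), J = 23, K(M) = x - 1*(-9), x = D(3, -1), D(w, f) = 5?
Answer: 294849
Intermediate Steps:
x = 5
K(M) = 14 (K(M) = 5 - 1*(-9) = 5 + 9 = 14)
j = 14
(J² + j)² = (23² + 14)² = (529 + 14)² = 543² = 294849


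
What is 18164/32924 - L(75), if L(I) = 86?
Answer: -703325/8231 ≈ -85.448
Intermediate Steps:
18164/32924 - L(75) = 18164/32924 - 1*86 = 18164*(1/32924) - 86 = 4541/8231 - 86 = -703325/8231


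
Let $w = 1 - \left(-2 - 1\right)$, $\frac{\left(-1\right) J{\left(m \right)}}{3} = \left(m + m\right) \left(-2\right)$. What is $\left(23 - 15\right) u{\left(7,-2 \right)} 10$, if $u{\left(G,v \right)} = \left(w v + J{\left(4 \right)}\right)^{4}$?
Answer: $204800000$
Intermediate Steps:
$J{\left(m \right)} = 12 m$ ($J{\left(m \right)} = - 3 \left(m + m\right) \left(-2\right) = - 3 \cdot 2 m \left(-2\right) = - 3 \left(- 4 m\right) = 12 m$)
$w = 4$ ($w = 1 - \left(-2 - 1\right) = 1 - -3 = 1 + 3 = 4$)
$u{\left(G,v \right)} = \left(48 + 4 v\right)^{4}$ ($u{\left(G,v \right)} = \left(4 v + 12 \cdot 4\right)^{4} = \left(4 v + 48\right)^{4} = \left(48 + 4 v\right)^{4}$)
$\left(23 - 15\right) u{\left(7,-2 \right)} 10 = \left(23 - 15\right) 256 \left(12 - 2\right)^{4} \cdot 10 = \left(23 - 15\right) 256 \cdot 10^{4} \cdot 10 = 8 \cdot 256 \cdot 10000 \cdot 10 = 8 \cdot 2560000 \cdot 10 = 20480000 \cdot 10 = 204800000$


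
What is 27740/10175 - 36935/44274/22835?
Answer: 1121787005639/411475693530 ≈ 2.7263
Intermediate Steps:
27740/10175 - 36935/44274/22835 = 27740*(1/10175) - 36935*1/44274*(1/22835) = 5548/2035 - 36935/44274*1/22835 = 5548/2035 - 7387/202199358 = 1121787005639/411475693530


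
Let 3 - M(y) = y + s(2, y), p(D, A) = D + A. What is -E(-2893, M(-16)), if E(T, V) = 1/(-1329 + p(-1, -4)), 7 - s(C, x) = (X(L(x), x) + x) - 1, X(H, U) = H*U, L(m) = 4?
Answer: 1/1334 ≈ 0.00074963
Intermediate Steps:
p(D, A) = A + D
s(C, x) = 8 - 5*x (s(C, x) = 7 - ((4*x + x) - 1) = 7 - (5*x - 1) = 7 - (-1 + 5*x) = 7 + (1 - 5*x) = 8 - 5*x)
M(y) = -5 + 4*y (M(y) = 3 - (y + (8 - 5*y)) = 3 - (8 - 4*y) = 3 + (-8 + 4*y) = -5 + 4*y)
E(T, V) = -1/1334 (E(T, V) = 1/(-1329 + (-4 - 1)) = 1/(-1329 - 5) = 1/(-1334) = -1/1334)
-E(-2893, M(-16)) = -1*(-1/1334) = 1/1334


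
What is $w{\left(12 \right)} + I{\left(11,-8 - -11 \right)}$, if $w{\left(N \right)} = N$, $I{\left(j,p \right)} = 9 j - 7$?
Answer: $104$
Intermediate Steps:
$I{\left(j,p \right)} = -7 + 9 j$
$w{\left(12 \right)} + I{\left(11,-8 - -11 \right)} = 12 + \left(-7 + 9 \cdot 11\right) = 12 + \left(-7 + 99\right) = 12 + 92 = 104$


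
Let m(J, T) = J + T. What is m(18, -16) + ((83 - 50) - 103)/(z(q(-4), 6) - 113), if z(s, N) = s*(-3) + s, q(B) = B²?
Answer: 72/29 ≈ 2.4828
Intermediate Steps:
z(s, N) = -2*s (z(s, N) = -3*s + s = -2*s)
m(18, -16) + ((83 - 50) - 103)/(z(q(-4), 6) - 113) = (18 - 16) + ((83 - 50) - 103)/(-2*(-4)² - 113) = 2 + (33 - 103)/(-2*16 - 113) = 2 - 70/(-32 - 113) = 2 - 70/(-145) = 2 - 70*(-1/145) = 2 + 14/29 = 72/29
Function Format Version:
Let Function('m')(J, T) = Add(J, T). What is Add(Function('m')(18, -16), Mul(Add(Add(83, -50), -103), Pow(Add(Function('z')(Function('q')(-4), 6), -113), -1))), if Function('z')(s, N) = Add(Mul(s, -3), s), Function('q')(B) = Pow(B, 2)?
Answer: Rational(72, 29) ≈ 2.4828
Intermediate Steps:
Function('z')(s, N) = Mul(-2, s) (Function('z')(s, N) = Add(Mul(-3, s), s) = Mul(-2, s))
Add(Function('m')(18, -16), Mul(Add(Add(83, -50), -103), Pow(Add(Function('z')(Function('q')(-4), 6), -113), -1))) = Add(Add(18, -16), Mul(Add(Add(83, -50), -103), Pow(Add(Mul(-2, Pow(-4, 2)), -113), -1))) = Add(2, Mul(Add(33, -103), Pow(Add(Mul(-2, 16), -113), -1))) = Add(2, Mul(-70, Pow(Add(-32, -113), -1))) = Add(2, Mul(-70, Pow(-145, -1))) = Add(2, Mul(-70, Rational(-1, 145))) = Add(2, Rational(14, 29)) = Rational(72, 29)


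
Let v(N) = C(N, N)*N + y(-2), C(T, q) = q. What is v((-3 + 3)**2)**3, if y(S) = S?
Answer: -8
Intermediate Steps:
v(N) = -2 + N**2 (v(N) = N*N - 2 = N**2 - 2 = -2 + N**2)
v((-3 + 3)**2)**3 = (-2 + ((-3 + 3)**2)**2)**3 = (-2 + (0**2)**2)**3 = (-2 + 0**2)**3 = (-2 + 0)**3 = (-2)**3 = -8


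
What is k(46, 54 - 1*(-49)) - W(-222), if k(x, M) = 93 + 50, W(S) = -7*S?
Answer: -1411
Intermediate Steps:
k(x, M) = 143
k(46, 54 - 1*(-49)) - W(-222) = 143 - (-7)*(-222) = 143 - 1*1554 = 143 - 1554 = -1411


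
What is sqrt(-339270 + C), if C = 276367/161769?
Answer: I*sqrt(8878382952293247)/161769 ≈ 582.47*I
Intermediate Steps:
C = 276367/161769 (C = 276367*(1/161769) = 276367/161769 ≈ 1.7084)
sqrt(-339270 + C) = sqrt(-339270 + 276367/161769) = sqrt(-54883092263/161769) = I*sqrt(8878382952293247)/161769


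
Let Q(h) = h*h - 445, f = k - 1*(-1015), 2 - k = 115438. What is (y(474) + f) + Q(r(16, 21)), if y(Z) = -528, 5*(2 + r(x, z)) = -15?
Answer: -115369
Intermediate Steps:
k = -115436 (k = 2 - 1*115438 = 2 - 115438 = -115436)
r(x, z) = -5 (r(x, z) = -2 + (1/5)*(-15) = -2 - 3 = -5)
f = -114421 (f = -115436 - 1*(-1015) = -115436 + 1015 = -114421)
Q(h) = -445 + h**2 (Q(h) = h**2 - 445 = -445 + h**2)
(y(474) + f) + Q(r(16, 21)) = (-528 - 114421) + (-445 + (-5)**2) = -114949 + (-445 + 25) = -114949 - 420 = -115369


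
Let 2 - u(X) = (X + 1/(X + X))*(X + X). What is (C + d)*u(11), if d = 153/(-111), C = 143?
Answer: -1262840/37 ≈ -34131.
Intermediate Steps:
u(X) = 2 - 2*X*(X + 1/(2*X)) (u(X) = 2 - (X + 1/(X + X))*(X + X) = 2 - (X + 1/(2*X))*2*X = 2 - 2*X*(X + 1/(2*X)))
d = -51/37 (d = 153*(-1/111) = -51/37 ≈ -1.3784)
(C + d)*u(11) = (143 - 51/37)*(1 - 2*11**2) = 5240*(1 - 2*121)/37 = 5240*(1 - 242)/37 = (5240/37)*(-241) = -1262840/37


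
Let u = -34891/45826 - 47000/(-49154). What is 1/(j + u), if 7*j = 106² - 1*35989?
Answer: -1126265602/3982416668865 ≈ -0.00028281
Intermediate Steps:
j = -24753/7 (j = (106² - 1*35989)/7 = (11236 - 35989)/7 = (⅐)*(-24753) = -24753/7 ≈ -3536.1)
u = 219394893/1126265602 (u = -34891*1/45826 - 47000*(-1/49154) = -34891/45826 + 23500/24577 = 219394893/1126265602 ≈ 0.19480)
1/(j + u) = 1/(-24753/7 + 219394893/1126265602) = 1/(-3982416668865/1126265602) = -1126265602/3982416668865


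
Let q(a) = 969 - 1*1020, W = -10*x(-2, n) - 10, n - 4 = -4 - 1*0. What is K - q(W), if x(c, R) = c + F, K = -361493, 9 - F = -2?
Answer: -361442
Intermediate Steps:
F = 11 (F = 9 - 1*(-2) = 9 + 2 = 11)
n = 0 (n = 4 + (-4 - 1*0) = 4 + (-4 + 0) = 4 - 4 = 0)
x(c, R) = 11 + c (x(c, R) = c + 11 = 11 + c)
W = -100 (W = -10*(11 - 2) - 10 = -10*9 - 10 = -90 - 10 = -100)
q(a) = -51 (q(a) = 969 - 1020 = -51)
K - q(W) = -361493 - 1*(-51) = -361493 + 51 = -361442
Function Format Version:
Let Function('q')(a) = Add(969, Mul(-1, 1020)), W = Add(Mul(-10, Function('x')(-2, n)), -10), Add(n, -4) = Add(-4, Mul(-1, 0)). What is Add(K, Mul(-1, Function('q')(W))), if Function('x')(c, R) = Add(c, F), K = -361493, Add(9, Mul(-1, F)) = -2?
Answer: -361442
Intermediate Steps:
F = 11 (F = Add(9, Mul(-1, -2)) = Add(9, 2) = 11)
n = 0 (n = Add(4, Add(-4, Mul(-1, 0))) = Add(4, Add(-4, 0)) = Add(4, -4) = 0)
Function('x')(c, R) = Add(11, c) (Function('x')(c, R) = Add(c, 11) = Add(11, c))
W = -100 (W = Add(Mul(-10, Add(11, -2)), -10) = Add(Mul(-10, 9), -10) = Add(-90, -10) = -100)
Function('q')(a) = -51 (Function('q')(a) = Add(969, -1020) = -51)
Add(K, Mul(-1, Function('q')(W))) = Add(-361493, Mul(-1, -51)) = Add(-361493, 51) = -361442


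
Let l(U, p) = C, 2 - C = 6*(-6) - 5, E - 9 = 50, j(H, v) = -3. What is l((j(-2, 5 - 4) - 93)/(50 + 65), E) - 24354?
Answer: -24311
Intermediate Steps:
E = 59 (E = 9 + 50 = 59)
C = 43 (C = 2 - (6*(-6) - 5) = 2 - (-36 - 5) = 2 - 1*(-41) = 2 + 41 = 43)
l(U, p) = 43
l((j(-2, 5 - 4) - 93)/(50 + 65), E) - 24354 = 43 - 24354 = -24311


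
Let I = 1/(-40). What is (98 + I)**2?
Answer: 15358561/1600 ≈ 9599.1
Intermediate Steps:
I = -1/40 ≈ -0.025000
(98 + I)**2 = (98 - 1/40)**2 = (3919/40)**2 = 15358561/1600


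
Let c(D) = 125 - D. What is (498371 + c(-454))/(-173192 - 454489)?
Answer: -498950/627681 ≈ -0.79491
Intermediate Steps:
(498371 + c(-454))/(-173192 - 454489) = (498371 + (125 - 1*(-454)))/(-173192 - 454489) = (498371 + (125 + 454))/(-627681) = (498371 + 579)*(-1/627681) = 498950*(-1/627681) = -498950/627681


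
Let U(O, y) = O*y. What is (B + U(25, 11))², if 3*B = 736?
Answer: 2436721/9 ≈ 2.7075e+5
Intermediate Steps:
B = 736/3 (B = (⅓)*736 = 736/3 ≈ 245.33)
(B + U(25, 11))² = (736/3 + 25*11)² = (736/3 + 275)² = (1561/3)² = 2436721/9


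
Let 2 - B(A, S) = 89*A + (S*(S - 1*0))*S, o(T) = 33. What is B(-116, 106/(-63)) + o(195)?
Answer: 2591427889/250047 ≈ 10364.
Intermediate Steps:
B(A, S) = 2 - S**3 - 89*A (B(A, S) = 2 - (89*A + (S*(S - 1*0))*S) = 2 - (89*A + (S*(S + 0))*S) = 2 - (89*A + (S*S)*S) = 2 - (89*A + S**2*S) = 2 - (89*A + S**3) = 2 - (S**3 + 89*A) = 2 + (-S**3 - 89*A) = 2 - S**3 - 89*A)
B(-116, 106/(-63)) + o(195) = (2 - (106/(-63))**3 - 89*(-116)) + 33 = (2 - (106*(-1/63))**3 + 10324) + 33 = (2 - (-106/63)**3 + 10324) + 33 = (2 - 1*(-1191016/250047) + 10324) + 33 = (2 + 1191016/250047 + 10324) + 33 = 2583176338/250047 + 33 = 2591427889/250047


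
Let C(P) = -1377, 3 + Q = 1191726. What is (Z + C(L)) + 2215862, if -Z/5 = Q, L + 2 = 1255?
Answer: -3744130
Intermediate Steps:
Q = 1191723 (Q = -3 + 1191726 = 1191723)
L = 1253 (L = -2 + 1255 = 1253)
Z = -5958615 (Z = -5*1191723 = -5958615)
(Z + C(L)) + 2215862 = (-5958615 - 1377) + 2215862 = -5959992 + 2215862 = -3744130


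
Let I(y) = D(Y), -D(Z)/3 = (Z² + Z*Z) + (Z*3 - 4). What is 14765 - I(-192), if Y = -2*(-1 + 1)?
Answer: 14753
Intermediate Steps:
Y = 0 (Y = -2*0 = 0)
D(Z) = 12 - 9*Z - 6*Z² (D(Z) = -3*((Z² + Z*Z) + (Z*3 - 4)) = -3*((Z² + Z²) + (3*Z - 4)) = -3*(2*Z² + (-4 + 3*Z)) = -3*(-4 + 2*Z² + 3*Z) = 12 - 9*Z - 6*Z²)
I(y) = 12 (I(y) = 12 - 9*0 - 6*0² = 12 + 0 - 6*0 = 12 + 0 + 0 = 12)
14765 - I(-192) = 14765 - 1*12 = 14765 - 12 = 14753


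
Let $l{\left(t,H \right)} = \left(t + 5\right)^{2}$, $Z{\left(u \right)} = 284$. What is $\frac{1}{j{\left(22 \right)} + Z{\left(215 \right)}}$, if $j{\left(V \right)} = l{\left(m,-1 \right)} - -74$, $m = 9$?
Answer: $\frac{1}{554} \approx 0.0018051$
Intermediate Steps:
$l{\left(t,H \right)} = \left(5 + t\right)^{2}$
$j{\left(V \right)} = 270$ ($j{\left(V \right)} = \left(5 + 9\right)^{2} - -74 = 14^{2} + 74 = 196 + 74 = 270$)
$\frac{1}{j{\left(22 \right)} + Z{\left(215 \right)}} = \frac{1}{270 + 284} = \frac{1}{554}$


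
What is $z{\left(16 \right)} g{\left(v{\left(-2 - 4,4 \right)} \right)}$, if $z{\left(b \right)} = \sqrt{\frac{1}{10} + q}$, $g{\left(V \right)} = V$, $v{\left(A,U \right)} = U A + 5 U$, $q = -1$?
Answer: $- \frac{6 i \sqrt{10}}{5} \approx - 3.7947 i$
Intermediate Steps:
$v{\left(A,U \right)} = 5 U + A U$ ($v{\left(A,U \right)} = A U + 5 U = 5 U + A U$)
$z{\left(b \right)} = \frac{3 i \sqrt{10}}{10}$ ($z{\left(b \right)} = \sqrt{\frac{1}{10} - 1} = \sqrt{- \frac{9}{10}} = \frac{3 i \sqrt{10}}{10}$)
$z{\left(16 \right)} g{\left(v{\left(-2 - 4,4 \right)} \right)} = \frac{3 i \sqrt{10}}{10} \cdot 4 \left(5 - 6\right) = \frac{3 i \sqrt{10}}{10} \cdot 4 \left(-1\right) = \frac{3 i \sqrt{10}}{10} \left(-4\right) = - \frac{6 i \sqrt{10}}{5}$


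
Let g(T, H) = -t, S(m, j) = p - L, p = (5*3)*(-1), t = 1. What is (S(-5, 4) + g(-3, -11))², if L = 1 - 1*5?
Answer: 144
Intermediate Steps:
L = -4 (L = 1 - 5 = -4)
p = -15 (p = 15*(-1) = -15)
S(m, j) = -11 (S(m, j) = -15 - 1*(-4) = -15 + 4 = -11)
g(T, H) = -1 (g(T, H) = -1*1 = -1)
(S(-5, 4) + g(-3, -11))² = (-11 - 1)² = (-12)² = 144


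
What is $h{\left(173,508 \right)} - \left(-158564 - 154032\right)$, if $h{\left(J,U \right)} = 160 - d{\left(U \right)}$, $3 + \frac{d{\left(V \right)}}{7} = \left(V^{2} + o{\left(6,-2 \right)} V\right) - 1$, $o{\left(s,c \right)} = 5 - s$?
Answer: $-1490108$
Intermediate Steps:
$d{\left(V \right)} = -28 - 7 V + 7 V^{2}$ ($d{\left(V \right)} = -21 + 7 \left(\left(V^{2} + \left(5 - 6\right) V\right) - 1\right) = -21 + 7 \left(\left(V^{2} - V\right) - 1\right) = -21 + 7 \left(-1 + V^{2} - V\right) = -21 - \left(7 - 7 V^{2} + 7 V\right) = -28 - 7 V + 7 V^{2}$)
$h{\left(J,U \right)} = 188 - 7 U^{2} + 7 U$ ($h{\left(J,U \right)} = 160 - \left(-28 - 7 U + 7 U^{2}\right) = 160 + \left(28 - 7 U^{2} + 7 U\right) = 188 - 7 U^{2} + 7 U$)
$h{\left(173,508 \right)} - \left(-158564 - 154032\right) = \left(188 - 7 \cdot 508^{2} + 7 \cdot 508\right) - \left(-158564 - 154032\right) = \left(188 - 1806448 + 3556\right) - -312596 = \left(188 - 1806448 + 3556\right) + 312596 = -1802704 + 312596 = -1490108$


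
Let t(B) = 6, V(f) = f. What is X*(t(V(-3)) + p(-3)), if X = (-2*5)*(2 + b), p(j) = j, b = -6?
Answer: 120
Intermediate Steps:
X = 40 (X = (-2*5)*(2 - 6) = -10*(-4) = 40)
X*(t(V(-3)) + p(-3)) = 40*(6 - 3) = 40*3 = 120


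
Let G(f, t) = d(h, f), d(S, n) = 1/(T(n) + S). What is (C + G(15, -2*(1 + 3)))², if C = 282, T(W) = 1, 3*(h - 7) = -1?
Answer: 42107121/529 ≈ 79598.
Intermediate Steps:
h = 20/3 (h = 7 + (⅓)*(-1) = 7 - ⅓ = 20/3 ≈ 6.6667)
d(S, n) = 1/(1 + S)
G(f, t) = 3/23 (G(f, t) = 1/(1 + 20/3) = 1/(23/3) = 3/23)
(C + G(15, -2*(1 + 3)))² = (282 + 3/23)² = (6489/23)² = 42107121/529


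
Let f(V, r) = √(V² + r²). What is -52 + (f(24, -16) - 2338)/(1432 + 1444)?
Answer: -75945/1438 + 2*√13/719 ≈ -52.803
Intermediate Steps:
-52 + (f(24, -16) - 2338)/(1432 + 1444) = -52 + (√(24² + (-16)²) - 2338)/(1432 + 1444) = -52 + (√(576 + 256) - 2338)/2876 = -52 + (√832 - 2338)*(1/2876) = -52 + (8*√13 - 2338)*(1/2876) = -52 + (-2338 + 8*√13)*(1/2876) = -52 + (-1169/1438 + 2*√13/719) = -75945/1438 + 2*√13/719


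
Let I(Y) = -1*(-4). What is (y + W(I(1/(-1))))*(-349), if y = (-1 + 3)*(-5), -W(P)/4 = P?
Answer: 9074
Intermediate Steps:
I(Y) = 4
W(P) = -4*P
y = -10 (y = 2*(-5) = -10)
(y + W(I(1/(-1))))*(-349) = (-10 - 4*4)*(-349) = (-10 - 16)*(-349) = -26*(-349) = 9074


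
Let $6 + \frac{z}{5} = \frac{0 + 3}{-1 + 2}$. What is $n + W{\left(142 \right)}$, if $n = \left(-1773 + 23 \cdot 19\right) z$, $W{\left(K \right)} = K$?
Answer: $20182$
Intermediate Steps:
$z = -15$ ($z = -30 + 5 \frac{0 + 3}{-1 + 2} = -30 + 5 \cdot \frac{3}{1} = -30 + 5 \cdot 3 \cdot 1 = -30 + 5 \cdot 3 = -30 + 15 = -15$)
$n = 20040$ ($n = \left(-1773 + 23 \cdot 19\right) \left(-15\right) = \left(-1773 + 437\right) \left(-15\right) = \left(-1336\right) \left(-15\right) = 20040$)
$n + W{\left(142 \right)} = 20040 + 142 = 20182$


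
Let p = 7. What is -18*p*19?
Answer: -2394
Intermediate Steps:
-18*p*19 = -18*7*19 = -126*19 = -2394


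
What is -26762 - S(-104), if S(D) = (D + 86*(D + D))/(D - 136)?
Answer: -805109/30 ≈ -26837.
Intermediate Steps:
S(D) = 173*D/(-136 + D) (S(D) = (D + 86*(2*D))/(-136 + D) = (D + 172*D)/(-136 + D) = (173*D)/(-136 + D) = 173*D/(-136 + D))
-26762 - S(-104) = -26762 - 173*(-104)/(-136 - 104) = -26762 - 173*(-104)/(-240) = -26762 - 173*(-104)*(-1)/240 = -26762 - 1*2249/30 = -26762 - 2249/30 = -805109/30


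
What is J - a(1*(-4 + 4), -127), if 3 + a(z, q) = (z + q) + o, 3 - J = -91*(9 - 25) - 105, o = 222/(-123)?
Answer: -49864/41 ≈ -1216.2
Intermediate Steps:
o = -74/41 (o = 222*(-1/123) = -74/41 ≈ -1.8049)
J = -1348 (J = 3 - (-91*(9 - 25) - 105) = 3 - (-91*(-16) - 105) = 3 - (1456 - 105) = 3 - 1*1351 = 3 - 1351 = -1348)
a(z, q) = -197/41 + q + z (a(z, q) = -3 + ((z + q) - 74/41) = -3 + ((q + z) - 74/41) = -3 + (-74/41 + q + z) = -197/41 + q + z)
J - a(1*(-4 + 4), -127) = -1348 - (-197/41 - 127 + 1*(-4 + 4)) = -1348 - (-197/41 - 127 + 1*0) = -1348 - (-197/41 - 127 + 0) = -1348 - 1*(-5404/41) = -1348 + 5404/41 = -49864/41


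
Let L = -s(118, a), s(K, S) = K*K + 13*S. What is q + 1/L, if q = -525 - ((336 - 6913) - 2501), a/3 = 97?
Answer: 151447970/17707 ≈ 8553.0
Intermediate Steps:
a = 291 (a = 3*97 = 291)
s(K, S) = K² + 13*S
L = -17707 (L = -(118² + 13*291) = -(13924 + 3783) = -1*17707 = -17707)
q = 8553 (q = -525 - (-6577 - 2501) = -525 - 1*(-9078) = -525 + 9078 = 8553)
q + 1/L = 8553 + 1/(-17707) = 8553 - 1/17707 = 151447970/17707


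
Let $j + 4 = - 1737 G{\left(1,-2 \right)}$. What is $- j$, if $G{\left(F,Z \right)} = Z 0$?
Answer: $4$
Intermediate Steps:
$G{\left(F,Z \right)} = 0$
$j = -4$ ($j = -4 - 0 = -4 + 0 = -4$)
$- j = \left(-1\right) \left(-4\right) = 4$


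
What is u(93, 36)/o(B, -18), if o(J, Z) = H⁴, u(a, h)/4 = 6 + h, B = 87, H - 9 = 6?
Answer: 56/16875 ≈ 0.0033185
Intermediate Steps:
H = 15 (H = 9 + 6 = 15)
u(a, h) = 24 + 4*h (u(a, h) = 4*(6 + h) = 24 + 4*h)
o(J, Z) = 50625 (o(J, Z) = 15⁴ = 50625)
u(93, 36)/o(B, -18) = (24 + 4*36)/50625 = (24 + 144)*(1/50625) = 168*(1/50625) = 56/16875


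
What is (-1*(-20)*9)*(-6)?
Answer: -1080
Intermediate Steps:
(-1*(-20)*9)*(-6) = (20*9)*(-6) = 180*(-6) = -1080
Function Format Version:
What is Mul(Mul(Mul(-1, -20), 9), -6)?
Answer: -1080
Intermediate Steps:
Mul(Mul(Mul(-1, -20), 9), -6) = Mul(Mul(20, 9), -6) = Mul(180, -6) = -1080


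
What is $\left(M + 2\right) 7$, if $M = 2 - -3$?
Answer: $49$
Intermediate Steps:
$M = 5$ ($M = 2 + 3 = 5$)
$\left(M + 2\right) 7 = \left(5 + 2\right) 7 = 7 \cdot 7 = 49$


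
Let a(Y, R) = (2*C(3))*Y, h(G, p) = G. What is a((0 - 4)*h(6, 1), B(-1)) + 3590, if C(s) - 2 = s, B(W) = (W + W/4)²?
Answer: 3350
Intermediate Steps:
B(W) = 25*W²/16 (B(W) = (W + W*(¼))² = (W + W/4)² = (5*W/4)² = 25*W²/16)
C(s) = 2 + s
a(Y, R) = 10*Y (a(Y, R) = (2*(2 + 3))*Y = (2*5)*Y = 10*Y)
a((0 - 4)*h(6, 1), B(-1)) + 3590 = 10*((0 - 4)*6) + 3590 = 10*(-4*6) + 3590 = 10*(-24) + 3590 = -240 + 3590 = 3350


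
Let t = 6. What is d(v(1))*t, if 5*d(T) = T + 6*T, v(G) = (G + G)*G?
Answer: 84/5 ≈ 16.800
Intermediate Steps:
v(G) = 2*G**2 (v(G) = (2*G)*G = 2*G**2)
d(T) = 7*T/5 (d(T) = (T + 6*T)/5 = (7*T)/5 = 7*T/5)
d(v(1))*t = (7*(2*1**2)/5)*6 = (7*(2*1)/5)*6 = ((7/5)*2)*6 = (14/5)*6 = 84/5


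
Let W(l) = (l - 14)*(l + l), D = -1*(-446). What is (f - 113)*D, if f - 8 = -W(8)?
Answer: -4014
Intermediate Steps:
D = 446
W(l) = 2*l*(-14 + l) (W(l) = (-14 + l)*(2*l) = 2*l*(-14 + l))
f = 104 (f = 8 - 2*8*(-14 + 8) = 8 - 2*8*(-6) = 8 - 1*(-96) = 8 + 96 = 104)
(f - 113)*D = (104 - 113)*446 = -9*446 = -4014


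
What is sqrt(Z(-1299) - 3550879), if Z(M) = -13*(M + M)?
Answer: I*sqrt(3517105) ≈ 1875.4*I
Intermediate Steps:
Z(M) = -26*M
sqrt(Z(-1299) - 3550879) = sqrt(-26*(-1299) - 3550879) = sqrt(33774 - 3550879) = sqrt(-3517105) = I*sqrt(3517105)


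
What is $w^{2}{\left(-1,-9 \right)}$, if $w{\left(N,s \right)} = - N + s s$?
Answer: $6724$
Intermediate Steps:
$w{\left(N,s \right)} = s^{2} - N$ ($w{\left(N,s \right)} = - N + s^{2} = s^{2} - N$)
$w^{2}{\left(-1,-9 \right)} = \left(\left(-9\right)^{2} - -1\right)^{2} = \left(81 + 1\right)^{2} = 82^{2} = 6724$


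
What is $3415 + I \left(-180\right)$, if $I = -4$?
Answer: $4135$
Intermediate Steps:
$3415 + I \left(-180\right) = 3415 - -720 = 3415 + 720 = 4135$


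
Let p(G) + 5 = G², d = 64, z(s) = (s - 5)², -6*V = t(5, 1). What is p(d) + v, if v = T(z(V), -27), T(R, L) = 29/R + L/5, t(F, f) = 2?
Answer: 5230873/1280 ≈ 4086.6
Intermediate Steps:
V = -⅓ (V = -⅙*2 = -⅓ ≈ -0.33333)
z(s) = (-5 + s)²
T(R, L) = 29/R + L/5 (T(R, L) = 29/R + L*(⅕) = 29/R + L/5)
v = -5607/1280 (v = 29/((-5 - ⅓)²) + (⅕)*(-27) = 29/((-16/3)²) - 27/5 = 29/(256/9) - 27/5 = 29*(9/256) - 27/5 = 261/256 - 27/5 = -5607/1280 ≈ -4.3805)
p(G) = -5 + G²
p(d) + v = (-5 + 64²) - 5607/1280 = (-5 + 4096) - 5607/1280 = 4091 - 5607/1280 = 5230873/1280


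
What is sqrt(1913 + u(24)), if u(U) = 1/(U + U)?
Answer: 5*sqrt(11019)/12 ≈ 43.738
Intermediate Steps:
u(U) = 1/(2*U)
sqrt(1913 + u(24)) = sqrt(1913 + (1/2)/24) = sqrt(1913 + (1/2)*(1/24)) = sqrt(1913 + 1/48) = sqrt(91825/48) = 5*sqrt(11019)/12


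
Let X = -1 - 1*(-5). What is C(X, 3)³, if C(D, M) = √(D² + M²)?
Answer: 125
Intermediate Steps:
X = 4 (X = -1 + 5 = 4)
C(X, 3)³ = (√(4² + 3²))³ = (√(16 + 9))³ = (√25)³ = 5³ = 125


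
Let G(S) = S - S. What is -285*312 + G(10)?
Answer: -88920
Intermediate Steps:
G(S) = 0
-285*312 + G(10) = -285*312 + 0 = -88920 + 0 = -88920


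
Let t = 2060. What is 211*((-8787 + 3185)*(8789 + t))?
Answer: -12823756678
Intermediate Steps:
211*((-8787 + 3185)*(8789 + t)) = 211*((-8787 + 3185)*(8789 + 2060)) = 211*(-5602*10849) = 211*(-60776098) = -12823756678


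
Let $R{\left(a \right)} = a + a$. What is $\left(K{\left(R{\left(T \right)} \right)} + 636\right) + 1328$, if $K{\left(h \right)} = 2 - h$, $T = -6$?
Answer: $1978$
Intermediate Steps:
$R{\left(a \right)} = 2 a$
$\left(K{\left(R{\left(T \right)} \right)} + 636\right) + 1328 = \left(\left(2 - 2 \left(-6\right)\right) + 636\right) + 1328 = \left(\left(2 - -12\right) + 636\right) + 1328 = \left(\left(2 + 12\right) + 636\right) + 1328 = \left(14 + 636\right) + 1328 = 650 + 1328 = 1978$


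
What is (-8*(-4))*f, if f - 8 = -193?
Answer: -5920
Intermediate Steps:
f = -185 (f = 8 - 193 = -185)
(-8*(-4))*f = -8*(-4)*(-185) = 32*(-185) = -5920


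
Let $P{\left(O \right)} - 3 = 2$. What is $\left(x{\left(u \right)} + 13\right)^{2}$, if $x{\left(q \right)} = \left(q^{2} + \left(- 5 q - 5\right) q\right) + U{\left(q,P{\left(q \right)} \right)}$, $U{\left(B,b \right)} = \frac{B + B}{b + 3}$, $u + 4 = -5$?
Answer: $\frac{1151329}{16} \approx 71958.0$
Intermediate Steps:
$u = -9$ ($u = -4 - 5 = -9$)
$P{\left(O \right)} = 5$ ($P{\left(O \right)} = 3 + 2 = 5$)
$U{\left(B,b \right)} = \frac{2 B}{3 + b}$
$x{\left(q \right)} = q^{2} + \frac{q}{4} + q \left(-5 - 5 q\right)$ ($x{\left(q \right)} = \left(q^{2} + \left(- 5 q - 5\right) q\right) + \frac{2 q}{3 + 5} = \left(q^{2} + \left(-5 - 5 q\right) q\right) + \frac{2 q}{8} = \left(q^{2} + q \left(-5 - 5 q\right)\right) + 2 q \frac{1}{8} = \left(q^{2} + q \left(-5 - 5 q\right)\right) + \frac{q}{4} = q^{2} + \frac{q}{4} + q \left(-5 - 5 q\right)$)
$\left(x{\left(u \right)} + 13\right)^{2} = \left(\frac{1}{4} \left(-9\right) \left(-19 - -144\right) + 13\right)^{2} = \left(\frac{1}{4} \left(-9\right) \left(-19 + 144\right) + 13\right)^{2} = \left(\frac{1}{4} \left(-9\right) 125 + 13\right)^{2} = \left(- \frac{1125}{4} + 13\right)^{2} = \left(- \frac{1073}{4}\right)^{2} = \frac{1151329}{16}$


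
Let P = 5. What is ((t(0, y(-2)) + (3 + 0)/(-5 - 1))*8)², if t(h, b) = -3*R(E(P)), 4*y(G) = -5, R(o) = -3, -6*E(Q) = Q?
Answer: 4624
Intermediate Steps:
E(Q) = -Q/6
y(G) = -5/4 (y(G) = (¼)*(-5) = -5/4)
t(h, b) = 9 (t(h, b) = -3*(-3) = 9)
((t(0, y(-2)) + (3 + 0)/(-5 - 1))*8)² = ((9 + (3 + 0)/(-5 - 1))*8)² = ((9 + 3/(-6))*8)² = ((9 + 3*(-⅙))*8)² = ((9 - ½)*8)² = ((17/2)*8)² = 68² = 4624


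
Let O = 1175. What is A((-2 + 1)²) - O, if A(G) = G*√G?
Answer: -1174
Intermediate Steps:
A(G) = G^(3/2)
A((-2 + 1)²) - O = ((-2 + 1)²)^(3/2) - 1*1175 = ((-1)²)^(3/2) - 1175 = 1^(3/2) - 1175 = 1 - 1175 = -1174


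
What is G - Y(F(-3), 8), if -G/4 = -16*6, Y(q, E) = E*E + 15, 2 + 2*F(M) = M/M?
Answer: 305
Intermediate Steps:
F(M) = -1/2 (F(M) = -1 + (M/M)/2 = -1 + (1/2)*1 = -1 + 1/2 = -1/2)
Y(q, E) = 15 + E**2 (Y(q, E) = E**2 + 15 = 15 + E**2)
G = 384 (G = -(-64)*6 = -4*(-96) = 384)
G - Y(F(-3), 8) = 384 - (15 + 8**2) = 384 - (15 + 64) = 384 - 1*79 = 384 - 79 = 305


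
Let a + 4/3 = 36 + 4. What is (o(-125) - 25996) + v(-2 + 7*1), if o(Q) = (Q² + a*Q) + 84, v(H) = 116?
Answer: -45013/3 ≈ -15004.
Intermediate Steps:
a = 116/3 (a = -4/3 + (36 + 4) = -4/3 + 40 = 116/3 ≈ 38.667)
o(Q) = 84 + Q² + 116*Q/3 (o(Q) = (Q² + 116*Q/3) + 84 = 84 + Q² + 116*Q/3)
(o(-125) - 25996) + v(-2 + 7*1) = ((84 + (-125)² + (116/3)*(-125)) - 25996) + 116 = ((84 + 15625 - 14500/3) - 25996) + 116 = (32627/3 - 25996) + 116 = -45361/3 + 116 = -45013/3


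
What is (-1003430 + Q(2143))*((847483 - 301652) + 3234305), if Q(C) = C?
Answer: -3785001035032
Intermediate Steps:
(-1003430 + Q(2143))*((847483 - 301652) + 3234305) = (-1003430 + 2143)*((847483 - 301652) + 3234305) = -1001287*(545831 + 3234305) = -1001287*3780136 = -3785001035032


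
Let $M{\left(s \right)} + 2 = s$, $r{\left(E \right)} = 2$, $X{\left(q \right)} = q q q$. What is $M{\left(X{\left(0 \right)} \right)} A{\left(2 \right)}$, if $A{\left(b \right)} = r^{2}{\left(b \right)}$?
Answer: $-8$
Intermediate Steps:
$X{\left(q \right)} = q^{3}$ ($X{\left(q \right)} = q^{2} q = q^{3}$)
$M{\left(s \right)} = -2 + s$
$A{\left(b \right)} = 4$ ($A{\left(b \right)} = 2^{2} = 4$)
$M{\left(X{\left(0 \right)} \right)} A{\left(2 \right)} = \left(-2 + 0^{3}\right) 4 = \left(-2 + 0\right) 4 = \left(-2\right) 4 = -8$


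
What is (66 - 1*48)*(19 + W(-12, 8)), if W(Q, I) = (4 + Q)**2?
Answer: 1494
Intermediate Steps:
(66 - 1*48)*(19 + W(-12, 8)) = (66 - 1*48)*(19 + (4 - 12)**2) = (66 - 48)*(19 + (-8)**2) = 18*(19 + 64) = 18*83 = 1494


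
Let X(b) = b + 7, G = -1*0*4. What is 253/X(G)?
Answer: 253/7 ≈ 36.143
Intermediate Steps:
G = 0 (G = 0*4 = 0)
X(b) = 7 + b
253/X(G) = 253/(7 + 0) = 253/7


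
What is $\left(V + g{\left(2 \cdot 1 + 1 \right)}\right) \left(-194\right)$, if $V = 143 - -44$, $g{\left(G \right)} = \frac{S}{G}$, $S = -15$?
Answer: $-35308$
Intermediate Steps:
$g{\left(G \right)} = - \frac{15}{G}$
$V = 187$ ($V = 143 + 44 = 187$)
$\left(V + g{\left(2 \cdot 1 + 1 \right)}\right) \left(-194\right) = \left(187 - \frac{15}{2 \cdot 1 + 1}\right) \left(-194\right) = \left(187 - \frac{15}{2 + 1}\right) \left(-194\right) = \left(187 - \frac{15}{3}\right) \left(-194\right) = \left(187 - 5\right) \left(-194\right) = 182 \left(-194\right) = -35308$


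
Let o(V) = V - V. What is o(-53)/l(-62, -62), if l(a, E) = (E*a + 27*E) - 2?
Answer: 0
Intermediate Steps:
l(a, E) = -2 + 27*E + E*a (l(a, E) = (27*E + E*a) - 2 = -2 + 27*E + E*a)
o(V) = 0
o(-53)/l(-62, -62) = 0/(-2 + 27*(-62) - 62*(-62)) = 0/(-2 - 1674 + 3844) = 0/2168 = 0*(1/2168) = 0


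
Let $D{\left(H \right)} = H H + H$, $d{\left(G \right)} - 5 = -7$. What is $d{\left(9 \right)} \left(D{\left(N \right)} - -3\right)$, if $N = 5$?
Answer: $-66$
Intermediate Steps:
$d{\left(G \right)} = -2$ ($d{\left(G \right)} = 5 - 7 = -2$)
$D{\left(H \right)} = H + H^{2}$ ($D{\left(H \right)} = H^{2} + H = H + H^{2}$)
$d{\left(9 \right)} \left(D{\left(N \right)} - -3\right) = - 2 \left(5 \left(1 + 5\right) - -3\right) = - 2 \left(5 \cdot 6 + 3\right) = - 2 \left(30 + 3\right) = \left(-2\right) 33 = -66$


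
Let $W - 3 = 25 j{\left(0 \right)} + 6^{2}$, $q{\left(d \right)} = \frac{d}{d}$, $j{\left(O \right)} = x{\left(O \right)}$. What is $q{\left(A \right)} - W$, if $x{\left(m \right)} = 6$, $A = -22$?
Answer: $-188$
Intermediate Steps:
$j{\left(O \right)} = 6$
$q{\left(d \right)} = 1$
$W = 189$ ($W = 3 + \left(25 \cdot 6 + 6^{2}\right) = 3 + \left(150 + 36\right) = 3 + 186 = 189$)
$q{\left(A \right)} - W = 1 - 189 = -188$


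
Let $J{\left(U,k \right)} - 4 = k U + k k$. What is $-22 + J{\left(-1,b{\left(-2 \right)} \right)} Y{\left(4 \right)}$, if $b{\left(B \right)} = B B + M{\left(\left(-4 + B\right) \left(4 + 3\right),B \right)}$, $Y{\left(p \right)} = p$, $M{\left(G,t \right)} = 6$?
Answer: $354$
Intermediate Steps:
$b{\left(B \right)} = 6 + B^{2}$ ($b{\left(B \right)} = B B + 6 = B^{2} + 6 = 6 + B^{2}$)
$J{\left(U,k \right)} = 4 + k^{2} + U k$ ($J{\left(U,k \right)} = 4 + \left(k U + k k\right) = 4 + \left(U k + k^{2}\right) = 4 + \left(k^{2} + U k\right) = 4 + k^{2} + U k$)
$-22 + J{\left(-1,b{\left(-2 \right)} \right)} Y{\left(4 \right)} = -22 + \left(4 + \left(6 + \left(-2\right)^{2}\right)^{2} - \left(6 + \left(-2\right)^{2}\right)\right) 4 = -22 + \left(4 + \left(6 + 4\right)^{2} - \left(6 + 4\right)\right) 4 = -22 + \left(4 + 10^{2} - 10\right) 4 = -22 + \left(4 + 100 - 10\right) 4 = -22 + 94 \cdot 4 = -22 + 376 = 354$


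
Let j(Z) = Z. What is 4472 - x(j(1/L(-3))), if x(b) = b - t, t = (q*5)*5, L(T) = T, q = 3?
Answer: 13642/3 ≈ 4547.3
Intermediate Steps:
t = 75 (t = (3*5)*5 = 15*5 = 75)
x(b) = -75 + b (x(b) = b - 1*75 = b - 75 = -75 + b)
4472 - x(j(1/L(-3))) = 4472 - (-75 + 1/(-3)) = 4472 - (-75 - ⅓) = 4472 - 1*(-226/3) = 4472 + 226/3 = 13642/3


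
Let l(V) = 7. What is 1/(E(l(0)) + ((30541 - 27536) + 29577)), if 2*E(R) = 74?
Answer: 1/32619 ≈ 3.0657e-5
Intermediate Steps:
E(R) = 37 (E(R) = (½)*74 = 37)
1/(E(l(0)) + ((30541 - 27536) + 29577)) = 1/(37 + ((30541 - 27536) + 29577)) = 1/(37 + (3005 + 29577)) = 1/(37 + 32582) = 1/32619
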